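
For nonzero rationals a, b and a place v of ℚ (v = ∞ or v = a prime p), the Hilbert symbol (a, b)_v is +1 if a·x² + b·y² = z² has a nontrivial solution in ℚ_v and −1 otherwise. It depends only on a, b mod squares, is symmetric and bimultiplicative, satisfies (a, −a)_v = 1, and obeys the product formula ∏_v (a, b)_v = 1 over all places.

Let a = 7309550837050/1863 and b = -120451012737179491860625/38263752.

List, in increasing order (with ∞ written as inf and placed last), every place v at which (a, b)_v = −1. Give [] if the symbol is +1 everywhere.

Mod squares: a ≡ 104006, b ≡ -1634. Check v ∈ {∞, 2, 3, 5, 7, 11, 17, 19, 23, 43}.
v=3: a=3^-4·(≡2), b=3^-14·(≡1) mod 3; (2|3)=-1, (1|3)=+1; (−1)^{-4·-14·1}·(-1)^-14·(+1)^-4 = +1.
v=7: a=7^1·(≡4), b=7^0·(≡4) mod 7; (4|7)=+1, (4|7)=+1; (−1)^{1·0·3}·(+1)^0·(+1)^1 = +1.
v=19: a=19^1·(≡10), b=19^3·(≡9) mod 19; (10|19)=-1, (9|19)=+1; (−1)^{1·3·9}·(-1)^3·(+1)^1 = +1.
v=17: a=17^3·(≡1), b=17^6·(≡1) mod 17; (1|17)=+1, (1|17)=+1; (−1)^{3·6·8}·(+1)^6·(+1)^3 = +1.
v=11: a=11^2·(≡5), b=11^4·(≡5) mod 11; (5|11)=+1, (5|11)=+1; (−1)^{2·4·5}·(+1)^4·(+1)^2 = +1.
v=43: a=43^2·(≡39), b=43^3·(≡30) mod 43; (39|43)=-1, (30|43)=-1; (−1)^{2·3·21}·(-1)^3·(-1)^2 = -1.
v=5: a=5^2·(≡4), b=5^4·(≡4) mod 5; (4|5)=+1, (4|5)=+1; (−1)^{2·4·2}·(+1)^4·(+1)^2 = +1.
v=23: a=23^-1·(≡5), b=23^0·(≡22) mod 23; (5|23)=-1, (22|23)=-1; (−1)^{-1·0·11}·(-1)^0·(-1)^-1 = -1.
v=∞: 104006 > 0 and -1634 < 0  ⇒  (a,b)_∞ = +1.
v=2: v_2(a)=1, v_2(b)=-3; units ≡ 3, 7 (mod 8); ε·ε+αω+βω = 1·1+1·0+-3·1 ≡ 0  ⇒  (a,b)_2 = +1.
Ram(104006, -1634) = {23, 43}; no ℚ_23-point on the conic.

[23, 43]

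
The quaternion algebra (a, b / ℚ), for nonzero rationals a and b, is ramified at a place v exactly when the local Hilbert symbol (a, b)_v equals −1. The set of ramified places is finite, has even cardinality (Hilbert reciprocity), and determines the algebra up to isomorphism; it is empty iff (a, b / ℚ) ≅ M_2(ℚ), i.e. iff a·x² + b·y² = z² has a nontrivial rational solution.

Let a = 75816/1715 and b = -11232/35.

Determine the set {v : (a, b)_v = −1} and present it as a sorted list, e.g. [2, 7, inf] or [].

(a, b) ≡ (910, -2730) mod (ℚ^×)²; places V = {2, 3, 5, 7, 13, ∞}.
(a,b)_3: α=6, u≡1; β=3, v≡2 (mod 3); (1|3)=+1, (2|3)=-1; sign (−1)^0·+1^3·-1^6 = +1.
(a,b)_13: α=1, u≡5; β=1, v≡8 (mod 13); (5|13)=-1, (8|13)=-1; sign (−1)^0·-1^1·-1^1 = +1.
(a,b)_5: α=-1, u≡2; β=-1, v≡4 (mod 5); (2|5)=-1, (4|5)=+1; sign (−1)^0·-1^-1·+1^-1 = -1.
(a,b)_2: α=3, β=5; u≡7, v≡3 (mod 8); ε(u)ε(v)=1·1, αω(v)=3·1, βω(u)=5·0; sum ≡ 0  ⇒  +1.
(a,b)_∞: sgn(910)=+, sgn(-2730)=−, so +1.
(a,b)_7: α=-3, u≡4; β=-1, v≡2 (mod 7); (4|7)=+1, (2|7)=+1; sign (−1)^1·+1^-1·+1^-3 = -1.
|Ram(910, -2730)| = 2, even; anisotropic at {5, 7}.

[5, 7]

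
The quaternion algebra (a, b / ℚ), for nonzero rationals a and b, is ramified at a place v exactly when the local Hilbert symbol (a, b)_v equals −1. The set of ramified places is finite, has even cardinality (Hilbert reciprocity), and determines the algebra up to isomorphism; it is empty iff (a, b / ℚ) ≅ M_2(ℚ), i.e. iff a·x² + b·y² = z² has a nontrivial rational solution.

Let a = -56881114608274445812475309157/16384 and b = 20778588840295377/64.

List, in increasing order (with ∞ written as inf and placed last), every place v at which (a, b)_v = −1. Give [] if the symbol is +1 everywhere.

(a, b) ≡ (-918437, 2737) mod (ℚ^×)²; places V = {2, 3, 7, 11, 13, 17, 23, 31, 43, 53, ∞}.
(a,b)_3: α=4, u≡1; β=2, v≡1 (mod 3); (1|3)=+1, (1|3)=+1; sign (−1)^0·+1^2·+1^4 = +1.
(a,b)_17: α=2, u≡3; β=1, v≡9 (mod 17); (3|17)=-1, (9|17)=+1; sign (−1)^0·-1^1·+1^2 = -1.
(a,b)_23: α=2, u≡17; β=1, v≡2 (mod 23); (17|23)=-1, (2|23)=+1; sign (−1)^0·-1^1·+1^2 = -1.
(a,b)_7: α=2, u≡5; β=1, v≡6 (mod 7); (5|7)=-1, (6|7)=-1; sign (−1)^0·-1^1·-1^2 = -1.
(a,b)_43: α=3, u≡18; β=2, v≡8 (mod 43); (18|43)=-1, (8|43)=-1; sign (−1)^0·-1^2·-1^3 = -1.
(a,b)_53: α=3, u≡23; β=2, v≡39 (mod 53); (23|53)=-1, (39|53)=-1; sign (−1)^0·-1^2·-1^3 = -1.
(a,b)_11: α=2, u≡6; β=0, v≡4 (mod 11); (6|11)=-1, (4|11)=+1; sign (−1)^0·-1^0·+1^2 = +1.
(a,b)_13: α=3, u≡6; β=2, v≡7 (mod 13); (6|13)=-1, (7|13)=-1; sign (−1)^0·-1^2·-1^3 = -1.
(a,b)_2: α=-14, β=-6; u≡3, v≡1 (mod 8); ε(u)ε(v)=1·0, αω(v)=-14·0, βω(u)=-6·1; sum ≡ 0  ⇒  +1.
(a,b)_∞: sgn(-918437)=−, sgn(2737)=+, so +1.
(a,b)_31: α=3, u≡2; β=2, v≡10 (mod 31); (2|31)=+1, (10|31)=+1; sign (−1)^0·+1^2·+1^3 = +1.
|Ram(-918437, 2737)| = 6, even; anisotropic at {7, 13, 17, 23, 43, 53}.

[7, 13, 17, 23, 43, 53]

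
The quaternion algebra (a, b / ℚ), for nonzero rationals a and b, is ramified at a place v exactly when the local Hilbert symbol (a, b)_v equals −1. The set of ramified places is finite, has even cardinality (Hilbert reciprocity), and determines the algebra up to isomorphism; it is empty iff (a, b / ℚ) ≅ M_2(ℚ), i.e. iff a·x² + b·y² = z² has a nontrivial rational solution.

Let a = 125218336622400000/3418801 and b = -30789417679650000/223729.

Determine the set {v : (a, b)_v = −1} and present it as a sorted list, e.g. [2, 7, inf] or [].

(a, b) ≡ (210, -85) mod (ℚ^×)²; places V = {2, 3, 5, 7, 11, 17, 19, 43, 53, ∞}.
(a,b)_5: α=5, u≡3; β=5, v≡3 (mod 5); (3|5)=-1, (3|5)=-1; sign (−1)^0·-1^5·-1^5 = +1.
(a,b)_11: α=0, u≡1; β=-2, v≡3 (mod 11); (1|11)=+1, (3|11)=+1; sign (−1)^0·+1^-2·+1^0 = +1.
(a,b)_53: α=0, u≡5; β=2, v≡22 (mod 53); (5|53)=-1, (22|53)=-1; sign (−1)^0·-1^2·-1^0 = +1.
(a,b)_17: α=2, u≡10; β=1, v≡7 (mod 17); (10|17)=-1, (7|17)=-1; sign (−1)^0·-1^1·-1^2 = -1.
(a,b)_43: α=-4, u≡41; β=-2, v≡11 (mod 43); (41|43)=+1, (11|43)=+1; sign (−1)^0·+1^-2·+1^-4 = +1.
(a,b)_2: α=9, β=4; u≡1, v≡3 (mod 8); ε(u)ε(v)=0·1, αω(v)=9·1, βω(u)=4·0; sum ≡ 1  ⇒  -1.
(a,b)_3: α=7, u≡1; β=6, v≡2 (mod 3); (1|3)=+1, (2|3)=-1; sign (−1)^0·+1^6·-1^7 = -1.
(a,b)_∞: sgn(210)=+, sgn(-85)=−, so +1.
(a,b)_7: α=3, u≡2; β=2, v≡5 (mod 7); (2|7)=+1, (5|7)=-1; sign (−1)^0·+1^2·-1^3 = -1.
(a,b)_19: α=2, u≡17; β=2, v≡12 (mod 19); (17|19)=+1, (12|19)=-1; sign (−1)^0·+1^2·-1^2 = +1.
(210, -85 / ℚ) ramifies at {2, 3, 7, 17}: a division algebra.

[2, 3, 7, 17]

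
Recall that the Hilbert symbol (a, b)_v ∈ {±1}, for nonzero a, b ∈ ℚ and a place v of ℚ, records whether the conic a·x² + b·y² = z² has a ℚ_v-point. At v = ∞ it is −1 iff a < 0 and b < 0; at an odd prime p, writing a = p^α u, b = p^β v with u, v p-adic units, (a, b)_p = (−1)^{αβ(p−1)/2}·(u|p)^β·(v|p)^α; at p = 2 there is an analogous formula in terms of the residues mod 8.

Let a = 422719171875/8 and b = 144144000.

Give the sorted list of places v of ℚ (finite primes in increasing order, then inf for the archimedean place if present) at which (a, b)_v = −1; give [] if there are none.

(a, b) ≡ (6, 10010) mod (ℚ^×)²; places V = {2, 3, 5, 7, 11, 13, ∞}.
(a,b)_7: α=2, u≡5; β=1, v≡2 (mod 7); (5|7)=-1, (2|7)=+1; sign (−1)^0·-1^1·+1^2 = -1.
(a,b)_2: α=-3, β=7; u≡3, v≡5 (mod 8); ε(u)ε(v)=1·0, αω(v)=-3·1, βω(u)=7·1; sum ≡ 0  ⇒  +1.
(a,b)_5: α=6, u≡4; β=3, v≡2 (mod 5); (4|5)=+1, (2|5)=-1; sign (−1)^0·+1^3·-1^6 = +1.
(a,b)_∞: sgn(6)=+, sgn(10010)=+, so +1.
(a,b)_11: α=2, u≡2; β=1, v≡8 (mod 11); (2|11)=-1, (8|11)=-1; sign (−1)^0·-1^1·-1^2 = -1.
(a,b)_13: α=2, u≡8; β=1, v≡1 (mod 13); (8|13)=-1, (1|13)=+1; sign (−1)^0·-1^1·+1^2 = -1.
(a,b)_3: α=3, u≡2; β=2, v≡2 (mod 3); (2|3)=-1, (2|3)=-1; sign (−1)^0·-1^2·-1^3 = -1.
(6, 10010 / ℚ) ramifies at {3, 7, 11, 13}: a division algebra.

[3, 7, 11, 13]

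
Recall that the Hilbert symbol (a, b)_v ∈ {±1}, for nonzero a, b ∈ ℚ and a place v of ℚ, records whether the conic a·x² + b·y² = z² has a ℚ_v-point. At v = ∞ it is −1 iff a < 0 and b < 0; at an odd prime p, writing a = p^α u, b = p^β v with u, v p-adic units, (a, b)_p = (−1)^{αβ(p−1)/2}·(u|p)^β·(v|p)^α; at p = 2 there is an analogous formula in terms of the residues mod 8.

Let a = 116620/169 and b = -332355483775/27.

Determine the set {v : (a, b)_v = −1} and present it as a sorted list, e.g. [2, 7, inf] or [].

(a, b) ≡ (595, -1173) mod (ℚ^×)²; places V = {2, 3, 5, 7, 13, 17, 23, ∞}.
(a,b)_23: α=0, u≡7; β=1, v≡18 (mod 23); (7|23)=-1, (18|23)=+1; sign (−1)^0·-1^1·+1^0 = -1.
(a,b)_∞: sgn(595)=+, sgn(-1173)=−, so +1.
(a,b)_5: α=1, u≡1; β=2, v≡2 (mod 5); (1|5)=+1, (2|5)=-1; sign (−1)^0·+1^2·-1^1 = -1.
(a,b)_13: α=-2, u≡10; β=0, v≡10 (mod 13); (10|13)=+1, (10|13)=+1; sign (−1)^0·+1^0·+1^-2 = +1.
(a,b)_3: α=0, u≡1; β=-3, v≡2 (mod 3); (1|3)=+1, (2|3)=-1; sign (−1)^0·+1^-3·-1^0 = +1.
(a,b)_7: α=3, u≡4; β=6, v≡6 (mod 7); (4|7)=+1, (6|7)=-1; sign (−1)^0·+1^6·-1^3 = -1.
(a,b)_17: α=1, u≡8; β=3, v≡1 (mod 17); (8|17)=+1, (1|17)=+1; sign (−1)^0·+1^3·+1^1 = +1.
(a,b)_2: α=2, β=0; u≡3, v≡3 (mod 8); ε(u)ε(v)=1·1, αω(v)=2·1, βω(u)=0·1; sum ≡ 1  ⇒  -1.
(595, -1173 / ℚ) ramifies at {2, 5, 7, 23}: a division algebra.

[2, 5, 7, 23]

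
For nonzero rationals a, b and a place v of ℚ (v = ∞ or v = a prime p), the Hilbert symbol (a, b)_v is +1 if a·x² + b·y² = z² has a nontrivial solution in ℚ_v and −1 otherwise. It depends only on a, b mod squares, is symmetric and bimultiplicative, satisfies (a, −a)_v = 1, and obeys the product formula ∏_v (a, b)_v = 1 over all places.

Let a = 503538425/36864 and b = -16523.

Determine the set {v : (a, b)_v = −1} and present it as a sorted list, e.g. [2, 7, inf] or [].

[23, 41]

(a, b) ≡ (20141537, -16523) mod (ℚ^×)²; places V = {2, 3, 5, 13, 23, 31, 41, 53, ∞}.
(a,b)_23: α=1, u≡7; β=0, v≡14 (mod 23); (7|23)=-1, (14|23)=-1; sign (−1)^0·-1^0·-1^1 = -1.
(a,b)_41: α=1, u≡16; β=1, v≡7 (mod 41); (16|41)=+1, (7|41)=-1; sign (−1)^0·+1^1·-1^1 = -1.
(a,b)_31: α=1, u≡21; β=1, v≡25 (mod 31); (21|31)=-1, (25|31)=+1; sign (−1)^1·-1^1·+1^1 = +1.
(a,b)_53: α=1, u≡31; β=0, v≡13 (mod 53); (31|53)=-1, (13|53)=+1; sign (−1)^0·-1^0·+1^1 = +1.
(a,b)_2: α=-12, β=0; u≡1, v≡5 (mod 8); ε(u)ε(v)=0·0, αω(v)=-12·1, βω(u)=0·0; sum ≡ 0  ⇒  +1.
(a,b)_5: α=2, u≡3; β=0, v≡2 (mod 5); (3|5)=-1, (2|5)=-1; sign (−1)^0·-1^0·-1^2 = +1.
(a,b)_∞: sgn(20141537)=+, sgn(-16523)=−, so +1.
(a,b)_13: α=1, u≡12; β=1, v≡3 (mod 13); (12|13)=+1, (3|13)=+1; sign (−1)^0·+1^1·+1^1 = +1.
(a,b)_3: α=-2, u≡2; β=0, v≡1 (mod 3); (2|3)=-1, (1|3)=+1; sign (−1)^0·-1^0·+1^-2 = +1.
|Ram(20141537, -16523)| = 2, even; anisotropic at {23, 41}.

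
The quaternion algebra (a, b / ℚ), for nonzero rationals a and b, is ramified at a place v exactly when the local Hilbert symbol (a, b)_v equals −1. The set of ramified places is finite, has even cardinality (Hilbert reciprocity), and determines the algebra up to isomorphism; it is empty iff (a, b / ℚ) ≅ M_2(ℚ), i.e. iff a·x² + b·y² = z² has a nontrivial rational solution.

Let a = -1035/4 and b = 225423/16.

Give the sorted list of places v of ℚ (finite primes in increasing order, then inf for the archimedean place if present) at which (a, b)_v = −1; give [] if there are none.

(a, b) ≡ (-115, 23) mod (ℚ^×)²; places V = {2, 3, 5, 11, 23, ∞}.
(a,b)_∞: sgn(-115)=−, sgn(23)=+, so +1.
(a,b)_23: α=1, u≡6; β=1, v≡16 (mod 23); (6|23)=+1, (16|23)=+1; sign (−1)^1·+1^1·+1^1 = -1.
(a,b)_3: α=2, u≡2; β=4, v≡2 (mod 3); (2|3)=-1, (2|3)=-1; sign (−1)^0·-1^4·-1^2 = +1.
(a,b)_2: α=-2, β=-4; u≡5, v≡7 (mod 8); ε(u)ε(v)=0·1, αω(v)=-2·0, βω(u)=-4·1; sum ≡ 0  ⇒  +1.
(a,b)_5: α=1, u≡2; β=0, v≡3 (mod 5); (2|5)=-1, (3|5)=-1; sign (−1)^0·-1^0·-1^1 = -1.
(a,b)_11: α=0, u≡8; β=2, v≡3 (mod 11); (8|11)=-1, (3|11)=+1; sign (−1)^0·-1^2·+1^0 = +1.
(-115, 23 / ℚ) ramifies at {5, 23}: a division algebra.

[5, 23]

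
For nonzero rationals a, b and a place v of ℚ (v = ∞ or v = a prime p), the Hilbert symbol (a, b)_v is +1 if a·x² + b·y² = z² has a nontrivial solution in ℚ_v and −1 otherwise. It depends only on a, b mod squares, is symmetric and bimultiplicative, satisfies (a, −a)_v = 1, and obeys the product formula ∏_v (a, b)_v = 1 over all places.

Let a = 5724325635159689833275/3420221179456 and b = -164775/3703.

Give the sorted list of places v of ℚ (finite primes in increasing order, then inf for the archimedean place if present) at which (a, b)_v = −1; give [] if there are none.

[2, 7]

(a, b) ≡ (91, -273) mod (ℚ^×)²; places V = {2, 3, 5, 7, 11, 13, 17, 19, 23, ∞}.
(a,b)_7: α=1, u≡6; β=-1, v≡3 (mod 7); (6|7)=-1, (3|7)=-1; sign (−1)^1·-1^-1·-1^1 = -1.
(a,b)_2: α=-6, β=0; u≡3, v≡7 (mod 8); ε(u)ε(v)=1·1, αω(v)=-6·0, βω(u)=0·1; sum ≡ 1  ⇒  -1.
(a,b)_5: α=2, u≡1; β=2, v≡3 (mod 5); (1|5)=+1, (3|5)=-1; sign (−1)^0·+1^2·-1^2 = +1.
(a,b)_11: α=4, u≡3; β=0, v≡7 (mod 11); (3|11)=+1, (7|11)=-1; sign (−1)^0·+1^0·-1^4 = +1.
(a,b)_13: α=9, u≡5; β=3, v≡5 (mod 13); (5|13)=-1, (5|13)=-1; sign (−1)^0·-1^3·-1^9 = +1.
(a,b)_17: α=2, u≡3; β=0, v≡15 (mod 17); (3|17)=-1, (15|17)=+1; sign (−1)^0·-1^0·+1^2 = +1.
(a,b)_23: α=-6, u≡11; β=-2, v≡16 (mod 23); (11|23)=-1, (16|23)=+1; sign (−1)^0·-1^-2·+1^-6 = +1.
(a,b)_3: α=6, u≡1; β=1, v≡2 (mod 3); (1|3)=+1, (2|3)=-1; sign (−1)^0·+1^1·-1^6 = +1.
(a,b)_19: α=-2, u≡3; β=0, v≡13 (mod 19); (3|19)=-1, (13|19)=-1; sign (−1)^0·-1^0·-1^-2 = +1.
(a,b)_∞: sgn(91)=+, sgn(-273)=−, so +1.
Ram(91, -273) = {2, 7}; no ℚ_2-point on the conic.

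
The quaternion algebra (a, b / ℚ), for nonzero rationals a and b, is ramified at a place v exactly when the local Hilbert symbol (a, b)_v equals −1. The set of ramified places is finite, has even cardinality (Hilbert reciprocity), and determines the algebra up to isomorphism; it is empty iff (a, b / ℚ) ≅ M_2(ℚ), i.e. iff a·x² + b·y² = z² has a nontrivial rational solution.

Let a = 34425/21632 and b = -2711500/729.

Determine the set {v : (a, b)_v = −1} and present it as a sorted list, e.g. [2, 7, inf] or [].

[2, 17]

(a, b) ≡ (34, -27115) mod (ℚ^×)²; places V = {2, 3, 5, 11, 13, 17, 29, ∞}.
(a,b)_2: α=-7, β=2; u≡1, v≡5 (mod 8); ε(u)ε(v)=0·0, αω(v)=-7·1, βω(u)=2·0; sum ≡ 1  ⇒  -1.
(a,b)_17: α=1, u≡13; β=1, v≡3 (mod 17); (13|17)=+1, (3|17)=-1; sign (−1)^0·+1^1·-1^1 = -1.
(a,b)_11: α=0, u≡1; β=1, v≡7 (mod 11); (1|11)=+1, (7|11)=-1; sign (−1)^0·+1^1·-1^0 = +1.
(a,b)_29: α=0, u≡28; β=1, v≡28 (mod 29); (28|29)=+1, (28|29)=+1; sign (−1)^0·+1^1·+1^0 = +1.
(a,b)_3: α=4, u≡1; β=-6, v≡2 (mod 3); (1|3)=+1, (2|3)=-1; sign (−1)^0·+1^-6·-1^4 = +1.
(a,b)_13: α=-2, u≡6; β=0, v≡1 (mod 13); (6|13)=-1, (1|13)=+1; sign (−1)^0·-1^0·+1^-2 = +1.
(a,b)_∞: sgn(34)=+, sgn(-27115)=−, so +1.
(a,b)_5: α=2, u≡1; β=3, v≡2 (mod 5); (1|5)=+1, (2|5)=-1; sign (−1)^0·+1^3·-1^2 = +1.
(34, -27115 / ℚ) ramifies at {2, 17}: a division algebra.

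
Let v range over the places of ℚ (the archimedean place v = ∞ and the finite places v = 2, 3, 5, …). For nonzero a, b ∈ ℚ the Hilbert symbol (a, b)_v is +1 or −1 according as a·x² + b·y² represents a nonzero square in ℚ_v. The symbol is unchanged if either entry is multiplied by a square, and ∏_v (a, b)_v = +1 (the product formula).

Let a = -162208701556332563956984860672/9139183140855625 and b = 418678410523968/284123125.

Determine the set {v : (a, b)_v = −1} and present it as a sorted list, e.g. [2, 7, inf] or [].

[13, 47]

(a, b) ≡ (-37, 519961) mod (ℚ^×)²; places V = {2, 3, 5, 7, 11, 13, 17, 19, 23, 29, 37, 47, ∞}.
(a,b)_11: α=-6, u≡2; β=-2, v≡10 (mod 11); (2|11)=-1, (10|11)=-1; sign (−1)^0·-1^-2·-1^-6 = +1.
(a,b)_3: α=8, u≡2; β=4, v≡1 (mod 3); (2|3)=-1, (1|3)=+1; sign (−1)^0·-1^4·+1^8 = +1.
(a,b)_47: α=2, u≡45; β=1, v≡14 (mod 47); (45|47)=-1, (14|47)=+1; sign (−1)^0·-1^1·+1^2 = -1.
(a,b)_23: α=2, u≡9; β=1, v≡20 (mod 23); (9|23)=+1, (20|23)=-1; sign (−1)^0·+1^1·-1^2 = +1.
(a,b)_19: α=2, u≡4; β=0, v≡16 (mod 19); (4|19)=+1, (16|19)=+1; sign (−1)^0·+1^0·+1^2 = +1.
(a,b)_∞: sgn(-37)=−, sgn(519961)=+, so +1.
(a,b)_17: α=-2, u≡12; β=-2, v≡4 (mod 17); (12|17)=-1, (4|17)=+1; sign (−1)^0·-1^-2·+1^-2 = +1.
(a,b)_5: α=-4, u≡2; β=-4, v≡4 (mod 5); (2|5)=-1, (4|5)=+1; sign (−1)^0·-1^-4·+1^-4 = +1.
(a,b)_37: α=3, u≡9; β=1, v≡28 (mod 37); (9|37)=+1, (28|37)=+1; sign (−1)^0·+1^1·+1^3 = +1.
(a,b)_29: α=0, u≡12; β=2, v≡5 (mod 29); (12|29)=-1, (5|29)=+1; sign (−1)^0·-1^2·+1^0 = +1.
(a,b)_7: α=10, u≡3; β=4, v≡4 (mod 7); (3|7)=-1, (4|7)=+1; sign (−1)^0·-1^4·+1^10 = +1.
(a,b)_2: α=12, β=6; u≡3, v≡1 (mod 8); ε(u)ε(v)=1·0, αω(v)=12·0, βω(u)=6·1; sum ≡ 0  ⇒  +1.
(a,b)_13: α=-4, u≡8; β=-1, v≡3 (mod 13); (8|13)=-1, (3|13)=+1; sign (−1)^0·-1^-1·+1^-4 = -1.
|Ram(-37, 519961)| = 2, even; anisotropic at {13, 47}.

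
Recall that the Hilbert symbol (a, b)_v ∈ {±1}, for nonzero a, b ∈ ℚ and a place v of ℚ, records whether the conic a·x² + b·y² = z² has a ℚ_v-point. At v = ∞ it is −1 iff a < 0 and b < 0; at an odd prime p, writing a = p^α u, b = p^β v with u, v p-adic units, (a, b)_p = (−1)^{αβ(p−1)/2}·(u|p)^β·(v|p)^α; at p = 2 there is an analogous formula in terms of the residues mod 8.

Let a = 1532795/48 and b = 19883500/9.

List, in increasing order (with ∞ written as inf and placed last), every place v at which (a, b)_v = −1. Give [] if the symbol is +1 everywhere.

[11, 29]

(a, b) ≡ (4785, 198835) mod (ℚ^×)²; places V = {2, 3, 5, 7, 11, 13, 19, 23, 29, 31, ∞}.
(a,b)_5: α=1, u≡3; β=3, v≡2 (mod 5); (3|5)=-1, (2|5)=-1; sign (−1)^0·-1^3·-1^1 = +1.
(a,b)_11: α=1, u≡2; β=0, v≡6 (mod 11); (2|11)=-1, (6|11)=-1; sign (−1)^0·-1^0·-1^1 = -1.
(a,b)_3: α=-1, u≡2; β=-2, v≡1 (mod 3); (2|3)=-1, (1|3)=+1; sign (−1)^0·-1^-2·+1^-1 = +1.
(a,b)_29: α=1, u≡7; β=0, v≡3 (mod 29); (7|29)=+1, (3|29)=-1; sign (−1)^0·+1^0·-1^1 = -1.
(a,b)_2: α=-4, β=2; u≡1, v≡3 (mod 8); ε(u)ε(v)=0·1, αω(v)=-4·1, βω(u)=2·0; sum ≡ 0  ⇒  +1.
(a,b)_∞: sgn(4785)=+, sgn(198835)=+, so +1.
(a,b)_13: α=0, u≡12; β=1, v≡7 (mod 13); (12|13)=+1, (7|13)=-1; sign (−1)^0·+1^1·-1^0 = +1.
(a,b)_19: α=0, u≡16; β=1, v≡2 (mod 19); (16|19)=+1, (2|19)=-1; sign (−1)^0·+1^1·-1^0 = +1.
(a,b)_7: α=0, u≡2; β=1, v≡6 (mod 7); (2|7)=+1, (6|7)=-1; sign (−1)^0·+1^1·-1^0 = +1.
(a,b)_23: α=0, u≡3; β=1, v≡5 (mod 23); (3|23)=+1, (5|23)=-1; sign (−1)^0·+1^1·-1^0 = +1.
(a,b)_31: α=2, u≡30; β=0, v≡18 (mod 31); (30|31)=-1, (18|31)=+1; sign (−1)^0·-1^0·+1^2 = +1.
(4785, 198835 / ℚ) ramifies at {11, 29}: a division algebra.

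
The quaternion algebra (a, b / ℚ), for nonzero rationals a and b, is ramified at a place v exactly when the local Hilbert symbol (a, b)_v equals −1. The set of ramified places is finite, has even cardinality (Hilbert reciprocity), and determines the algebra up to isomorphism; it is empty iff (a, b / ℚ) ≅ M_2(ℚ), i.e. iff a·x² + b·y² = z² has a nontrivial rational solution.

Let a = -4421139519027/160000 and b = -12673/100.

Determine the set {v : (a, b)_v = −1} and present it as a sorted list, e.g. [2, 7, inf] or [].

Mod squares: a ≡ -1841374227, b ≡ -12673. Check v ∈ {∞, 2, 3, 5, 7, 11, 17, 19, 23, 29, 37}.
v=2: v_2(a)=-8, v_2(b)=-2; units ≡ 5, 7 (mod 8); ε·ε+αω+βω = 0·1+-8·0+-2·1 ≡ 0  ⇒  (a,b)_2 = +1.
v=3: a=3^1·(≡2), b=3^0·(≡2) mod 3; (2|3)=-1, (2|3)=-1; (−1)^{1·0·1}·(-1)^0·(-1)^1 = -1.
v=∞: -1841374227 < 0 and -12673 < 0  ⇒  (a,b)_∞ = -1.
v=7: a=7^5·(≡1), b=7^0·(≡2) mod 7; (1|7)=+1, (2|7)=+1; (−1)^{5·0·3}·(+1)^0·(+1)^5 = +1.
v=19: a=19^1·(≡11), b=19^1·(≡11) mod 19; (11|19)=+1, (11|19)=+1; (−1)^{1·1·9}·(+1)^1·(+1)^1 = -1.
v=23: a=23^1·(≡6), b=23^1·(≡3) mod 23; (6|23)=+1, (3|23)=+1; (−1)^{1·1·11}·(+1)^1·(+1)^1 = -1.
v=29: a=29^1·(≡3), b=29^1·(≡11) mod 29; (3|29)=-1, (11|29)=-1; (−1)^{1·1·14}·(-1)^1·(-1)^1 = +1.
v=11: a=11^1·(≡10), b=11^0·(≡10) mod 11; (10|11)=-1, (10|11)=-1; (−1)^{1·0·5}·(-1)^0·(-1)^1 = -1.
v=17: a=17^1·(≡2), b=17^0·(≡4) mod 17; (2|17)=+1, (4|17)=+1; (−1)^{1·0·8}·(+1)^0·(+1)^1 = +1.
v=37: a=37^1·(≡7), b=37^0·(≡32) mod 37; (7|37)=+1, (32|37)=-1; (−1)^{1·0·18}·(+1)^0·(-1)^1 = -1.
v=5: a=5^-4·(≡3), b=5^-2·(≡3) mod 5; (3|5)=-1, (3|5)=-1; (−1)^{-4·-2·2}·(-1)^-2·(-1)^-4 = +1.
(-1841374227, -12673 / ℚ) ramifies at {3, 11, 19, 23, 37, ∞}: a division algebra.

[3, 11, 19, 23, 37, inf]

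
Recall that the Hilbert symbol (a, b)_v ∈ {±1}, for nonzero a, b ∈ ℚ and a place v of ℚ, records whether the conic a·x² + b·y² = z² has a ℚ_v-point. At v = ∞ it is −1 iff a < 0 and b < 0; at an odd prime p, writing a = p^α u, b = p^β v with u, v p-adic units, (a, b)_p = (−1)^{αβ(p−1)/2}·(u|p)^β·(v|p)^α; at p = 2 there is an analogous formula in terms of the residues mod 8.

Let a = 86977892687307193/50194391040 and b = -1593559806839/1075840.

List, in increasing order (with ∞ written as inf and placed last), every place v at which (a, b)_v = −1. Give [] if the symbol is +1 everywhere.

Mod squares: a ≡ 965770, b ≡ -41990. Check v ∈ {∞, 2, 3, 5, 7, 11, 13, 17, 19, 23, 31, 41}.
v=41: a=41^-2·(≡27), b=41^-2·(≡28) mod 41; (27|41)=-1, (28|41)=-1; (−1)^{-2·-2·20}·(-1)^-2·(-1)^-2 = +1.
v=13: a=13^1·(≡2), b=13^1·(≡6) mod 13; (2|13)=-1, (6|13)=-1; (−1)^{1·1·6}·(-1)^1·(-1)^1 = +1.
v=23: a=23^3·(≡14), b=23^2·(≡3) mod 23; (14|23)=-1, (3|23)=+1; (−1)^{3·2·11}·(-1)^2·(+1)^3 = +1.
v=11: a=11^6·(≡5), b=11^4·(≡10) mod 11; (5|11)=+1, (10|11)=-1; (−1)^{6·4·5}·(+1)^4·(-1)^6 = +1.
v=19: a=19^1·(≡9), b=19^1·(≡8) mod 19; (9|19)=+1, (8|19)=-1; (−1)^{1·1·9}·(+1)^1·(-1)^1 = +1.
v=3: a=3^-6·(≡1), b=3^0·(≡1) mod 3; (1|3)=+1, (1|3)=+1; (−1)^{-6·0·1}·(+1)^0·(+1)^-6 = +1.
v=∞: 965770 > 0 and -41990 < 0  ⇒  (a,b)_∞ = +1.
v=5: a=5^-1·(≡1), b=5^-1·(≡2) mod 5; (1|5)=+1, (2|5)=-1; (−1)^{-1·-1·2}·(+1)^-1·(-1)^-1 = -1.
v=7: a=7^0·(≡4), b=7^2·(≡3) mod 7; (4|7)=+1, (3|7)=-1; (−1)^{0·2·3}·(+1)^2·(-1)^0 = +1.
v=2: v_2(a)=-13, v_2(b)=-7; units ≡ 5, 5 (mod 8); ε·ε+αω+βω = 0·0+-13·1+-7·1 ≡ 0  ⇒  (a,b)_2 = +1.
v=31: a=31^2·(≡6), b=31^0·(≡11) mod 31; (6|31)=-1, (11|31)=-1; (−1)^{2·0·15}·(-1)^0·(-1)^2 = +1.
v=17: a=17^1·(≡13), b=17^1·(≡12) mod 17; (13|17)=+1, (12|17)=-1; (−1)^{1·1·8}·(+1)^1·(-1)^1 = -1.
|Ram(965770, -41990)| = 2, even; anisotropic at {5, 17}.

[5, 17]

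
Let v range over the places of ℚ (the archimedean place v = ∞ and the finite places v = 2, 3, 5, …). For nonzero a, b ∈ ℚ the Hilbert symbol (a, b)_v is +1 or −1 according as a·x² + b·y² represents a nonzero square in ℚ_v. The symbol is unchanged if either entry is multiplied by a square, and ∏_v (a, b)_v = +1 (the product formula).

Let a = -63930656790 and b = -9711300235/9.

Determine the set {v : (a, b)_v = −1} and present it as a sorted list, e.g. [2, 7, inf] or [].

[2, 7, 13, 17, 19, inf]

Mod squares: a ≡ -248710, b ≡ -198835. Check v ∈ {∞, 2, 3, 5, 7, 11, 13, 17, 19, 23}.
v=19: a=19^1·(≡17), b=19^1·(≡7) mod 19; (17|19)=+1, (7|19)=+1; (−1)^{1·1·9}·(+1)^1·(+1)^1 = -1.
v=7: a=7^1·(≡4), b=7^1·(≡1) mod 7; (4|7)=+1, (1|7)=+1; (−1)^{1·1·3}·(+1)^1·(+1)^1 = -1.
v=2: v_2(a)=1, v_2(b)=0; units ≡ 5, 5 (mod 8); ε·ε+αω+βω = 0·0+1·1+0·1 ≡ 1  ⇒  (a,b)_2 = -1.
v=∞: -248710 < 0 and -198835 < 0  ⇒  (a,b)_∞ = -1.
v=5: a=5^1·(≡2), b=5^1·(≡2) mod 5; (2|5)=-1, (2|5)=-1; (−1)^{1·1·2}·(-1)^1·(-1)^1 = +1.
v=11: a=11^1·(≡6), b=11^0·(≡5) mod 11; (6|11)=-1, (5|11)=+1; (−1)^{1·0·5}·(-1)^0·(+1)^1 = +1.
v=23: a=23^0·(≡12), b=23^1·(≡4) mod 23; (12|23)=+1, (4|23)=+1; (−1)^{0·1·11}·(+1)^1·(+1)^0 = +1.
v=13: a=13^4·(≡2), b=13^3·(≡2) mod 13; (2|13)=-1, (2|13)=-1; (−1)^{4·3·6}·(-1)^3·(-1)^4 = -1.
v=3: a=3^2·(≡2), b=3^-2·(≡2) mod 3; (2|3)=-1, (2|3)=-1; (−1)^{2·-2·1}·(-1)^-2·(-1)^2 = +1.
v=17: a=17^1·(≡12), b=17^2·(≡6) mod 17; (12|17)=-1, (6|17)=-1; (−1)^{1·2·8}·(-1)^2·(-1)^1 = -1.
(-248710, -198835 / ℚ) ramifies at {2, 7, 13, 17, 19, ∞}: a division algebra.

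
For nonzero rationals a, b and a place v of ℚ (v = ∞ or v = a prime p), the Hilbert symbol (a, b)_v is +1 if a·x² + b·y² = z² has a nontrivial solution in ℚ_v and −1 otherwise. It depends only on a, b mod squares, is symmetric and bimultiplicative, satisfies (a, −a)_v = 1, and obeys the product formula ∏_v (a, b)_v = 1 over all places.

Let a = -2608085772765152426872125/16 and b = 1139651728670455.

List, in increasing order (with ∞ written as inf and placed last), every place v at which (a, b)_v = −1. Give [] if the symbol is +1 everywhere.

(a, b) ≡ (-170085, 1495) mod (ℚ^×)²; places V = {2, 3, 5, 7, 11, 13, 17, 23, 29, ∞}.
(a,b)_13: α=2, u≡2; β=1, v≡8 (mod 13); (2|13)=-1, (8|13)=-1; sign (−1)^0·-1^1·-1^2 = -1.
(a,b)_23: α=5, u≡19; β=3, v≡22 (mod 23); (19|23)=-1, (22|23)=-1; sign (−1)^1·-1^3·-1^5 = -1.
(a,b)_3: α=3, u≡2; β=0, v≡1 (mod 3); (2|3)=-1, (1|3)=+1; sign (−1)^0·-1^0·+1^3 = +1.
(a,b)_11: α=2, u≡2; β=2, v≡2 (mod 11); (2|11)=-1, (2|11)=-1; sign (−1)^0·-1^2·-1^2 = +1.
(a,b)_5: α=3, u≡3; β=1, v≡1 (mod 5); (3|5)=-1, (1|5)=+1; sign (−1)^0·-1^1·+1^3 = -1.
(a,b)_∞: sgn(-170085)=−, sgn(1495)=+, so +1.
(a,b)_29: α=3, u≡1; β=2, v≡23 (mod 29); (1|29)=+1, (23|29)=+1; sign (−1)^0·+1^2·+1^3 = +1.
(a,b)_17: α=3, u≡1; β=2, v≡13 (mod 17); (1|17)=+1, (13|17)=+1; sign (−1)^0·+1^2·+1^3 = +1.
(a,b)_2: α=-4, β=0; u≡3, v≡7 (mod 8); ε(u)ε(v)=1·1, αω(v)=-4·0, βω(u)=0·1; sum ≡ 1  ⇒  -1.
(a,b)_7: α=2, u≡4; β=2, v≡1 (mod 7); (4|7)=+1, (1|7)=+1; sign (−1)^0·+1^2·+1^2 = +1.
(-170085, 1495 / ℚ) ramifies at {2, 5, 13, 23}: a division algebra.

[2, 5, 13, 23]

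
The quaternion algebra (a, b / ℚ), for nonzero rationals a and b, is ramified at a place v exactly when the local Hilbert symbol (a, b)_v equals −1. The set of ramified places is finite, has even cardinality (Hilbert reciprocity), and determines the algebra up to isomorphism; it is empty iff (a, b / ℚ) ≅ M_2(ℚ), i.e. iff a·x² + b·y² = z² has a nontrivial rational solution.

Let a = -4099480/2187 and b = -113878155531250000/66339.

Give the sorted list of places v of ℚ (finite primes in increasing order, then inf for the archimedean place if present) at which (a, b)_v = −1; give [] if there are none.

[3, 13, 17, inf]

(a, b) ≡ (-210, -7735) mod (ℚ^×)²; places V = {2, 3, 5, 7, 11, 13, 17, ∞}.
(a,b)_5: α=1, u≡2; β=9, v≡2 (mod 5); (2|5)=-1, (2|5)=-1; sign (−1)^0·-1^9·-1^1 = +1.
(a,b)_11: α=4, u≡8; β=8, v≡3 (mod 11); (8|11)=-1, (3|11)=+1; sign (−1)^0·-1^8·+1^4 = +1.
(a,b)_7: α=1, u≡5; β=-1, v≡2 (mod 7); (5|7)=-1, (2|7)=+1; sign (−1)^1·-1^-1·+1^1 = +1.
(a,b)_∞: sgn(-210)=−, sgn(-7735)=−, so -1.
(a,b)_2: α=3, β=4; u≡7, v≡1 (mod 8); ε(u)ε(v)=1·0, αω(v)=3·0, βω(u)=4·0; sum ≡ 0  ⇒  +1.
(a,b)_13: α=0, u≡6; β=-1, v≡12 (mod 13); (6|13)=-1, (12|13)=+1; sign (−1)^0·-1^-1·+1^0 = -1.
(a,b)_3: α=-7, u≡2; β=-6, v≡2 (mod 3); (2|3)=-1, (2|3)=-1; sign (−1)^0·-1^-6·-1^-7 = -1.
(a,b)_17: α=0, u≡11; β=1, v≡1 (mod 17); (11|17)=-1, (1|17)=+1; sign (−1)^0·-1^1·+1^0 = -1.
|Ram(-210, -7735)| = 4, even; anisotropic at {3, 13, 17, ∞}.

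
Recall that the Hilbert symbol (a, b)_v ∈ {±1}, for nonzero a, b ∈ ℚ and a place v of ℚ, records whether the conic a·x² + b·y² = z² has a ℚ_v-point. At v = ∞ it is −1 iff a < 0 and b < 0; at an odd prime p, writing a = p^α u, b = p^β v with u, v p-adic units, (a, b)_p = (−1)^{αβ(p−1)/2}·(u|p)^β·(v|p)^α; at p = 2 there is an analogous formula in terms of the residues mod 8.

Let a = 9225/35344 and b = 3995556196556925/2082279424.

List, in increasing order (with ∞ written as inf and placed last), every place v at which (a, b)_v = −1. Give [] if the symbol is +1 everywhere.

[7, 11]

(a, b) ≡ (41, 77) mod (ℚ^×)²; places V = {2, 3, 5, 7, 11, 13, 17, 23, 31, 41, 47, 53, ∞}.
(a,b)_41: α=1, u≡10; β=2, v≡33 (mod 41); (10|41)=+1, (33|41)=+1; sign (−1)^0·+1^2·+1^1 = +1.
(a,b)_11: α=0, u≡7; β=1, v≡10 (mod 11); (7|11)=-1, (10|11)=-1; sign (−1)^0·-1^1·-1^0 = -1.
(a,b)_23: α=0, u≡3; β=-2, v≡12 (mod 23); (3|23)=+1, (12|23)=+1; sign (−1)^0·+1^-2·+1^0 = +1.
(a,b)_31: α=0, u≡20; β=-2, v≡21 (mod 31); (20|31)=+1, (21|31)=-1; sign (−1)^0·+1^-2·-1^0 = +1.
(a,b)_5: α=2, u≡1; β=2, v≡3 (mod 5); (1|5)=+1, (3|5)=-1; sign (−1)^0·+1^2·-1^2 = +1.
(a,b)_∞: sgn(41)=+, sgn(77)=+, so +1.
(a,b)_3: α=2, u≡2; β=2, v≡2 (mod 3); (2|3)=-1, (2|3)=-1; sign (−1)^0·-1^2·-1^2 = +1.
(a,b)_53: α=0, u≡45; β=2, v≡29 (mod 53); (45|53)=-1, (29|53)=+1; sign (−1)^0·-1^2·+1^0 = +1.
(a,b)_47: α=-2, u≡39; β=0, v≡40 (mod 47); (39|47)=-1, (40|47)=-1; sign (−1)^0·-1^0·-1^-2 = +1.
(a,b)_2: α=-4, β=-12; u≡1, v≡5 (mod 8); ε(u)ε(v)=0·0, αω(v)=-4·1, βω(u)=-12·0; sum ≡ 0  ⇒  +1.
(a,b)_17: α=0, u≡11; β=2, v≡1 (mod 17); (11|17)=-1, (1|17)=+1; sign (−1)^0·-1^2·+1^0 = +1.
(a,b)_13: α=0, u≡6; β=2, v≡1 (mod 13); (6|13)=-1, (1|13)=+1; sign (−1)^0·-1^2·+1^0 = +1.
(a,b)_7: α=0, u≡6; β=1, v≡2 (mod 7); (6|7)=-1, (2|7)=+1; sign (−1)^0·-1^1·+1^0 = -1.
(41, 77 / ℚ) ramifies at {7, 11}: a division algebra.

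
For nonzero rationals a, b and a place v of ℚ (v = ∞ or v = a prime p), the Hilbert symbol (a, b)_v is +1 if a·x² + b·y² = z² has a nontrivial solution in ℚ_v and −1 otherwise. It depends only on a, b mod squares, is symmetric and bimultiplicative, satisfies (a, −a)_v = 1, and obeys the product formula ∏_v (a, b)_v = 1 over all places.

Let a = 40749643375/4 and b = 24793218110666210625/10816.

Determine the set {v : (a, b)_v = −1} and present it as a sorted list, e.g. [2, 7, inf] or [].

(a, b) ≡ (34615, 217) mod (ℚ^×)²; places V = {2, 3, 5, 7, 13, 23, 31, 43, ∞}.
(a,b)_∞: sgn(34615)=+, sgn(217)=+, so +1.
(a,b)_31: α=2, u≡14; β=3, v≡1 (mod 31); (14|31)=+1, (1|31)=+1; sign (−1)^0·+1^3·+1^2 = +1.
(a,b)_3: α=0, u≡1; β=4, v≡1 (mod 3); (1|3)=+1, (1|3)=+1; sign (−1)^0·+1^4·+1^0 = +1.
(a,b)_7: α=3, u≡6; β=5, v≡3 (mod 7); (6|7)=-1, (3|7)=-1; sign (−1)^1·-1^5·-1^3 = -1.
(a,b)_2: α=-2, β=-6; u≡7, v≡1 (mod 8); ε(u)ε(v)=1·0, αω(v)=-2·0, βω(u)=-6·0; sum ≡ 0  ⇒  +1.
(a,b)_13: α=0, u≡3; β=-2, v≡9 (mod 13); (3|13)=+1, (9|13)=+1; sign (−1)^0·+1^-2·+1^0 = +1.
(a,b)_5: α=3, u≡3; β=4, v≡2 (mod 5); (3|5)=-1, (2|5)=-1; sign (−1)^0·-1^4·-1^3 = -1.
(a,b)_43: α=1, u≡1; β=2, v≡19 (mod 43); (1|43)=+1, (19|43)=-1; sign (−1)^0·+1^2·-1^1 = -1.
(a,b)_23: α=1, u≡17; β=2, v≡7 (mod 23); (17|23)=-1, (7|23)=-1; sign (−1)^0·-1^2·-1^1 = -1.
Ram(34615, 217) = {5, 7, 23, 43}; no ℚ_5-point on the conic.

[5, 7, 23, 43]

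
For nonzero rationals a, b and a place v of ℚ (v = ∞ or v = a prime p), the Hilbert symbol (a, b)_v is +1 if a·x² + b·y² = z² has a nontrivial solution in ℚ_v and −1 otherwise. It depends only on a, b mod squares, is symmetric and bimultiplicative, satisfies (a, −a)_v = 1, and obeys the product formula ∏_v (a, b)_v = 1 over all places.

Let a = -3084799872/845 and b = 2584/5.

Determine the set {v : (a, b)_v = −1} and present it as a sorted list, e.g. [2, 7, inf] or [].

[2, 3, 5, 7, 11, 19]

(a, b) ≡ (-2310, 3230) mod (ℚ^×)²; places V = {2, 3, 5, 7, 11, 13, 17, 19, ∞}.
(a,b)_5: α=-1, u≡2; β=-1, v≡4 (mod 5); (2|5)=-1, (4|5)=+1; sign (−1)^0·-1^-1·+1^-1 = -1.
(a,b)_2: α=7, β=3; u≡5, v≡7 (mod 8); ε(u)ε(v)=0·1, αω(v)=7·0, βω(u)=3·1; sum ≡ 1  ⇒  -1.
(a,b)_19: α=2, u≡13; β=1, v≡12 (mod 19); (13|19)=-1, (12|19)=-1; sign (−1)^0·-1^1·-1^2 = -1.
(a,b)_11: α=1, u≡10; β=0, v≡2 (mod 11); (10|11)=-1, (2|11)=-1; sign (−1)^0·-1^0·-1^1 = -1.
(a,b)_13: α=-2, u≡3; β=0, v≡2 (mod 13); (3|13)=+1, (2|13)=-1; sign (−1)^0·+1^0·-1^-2 = +1.
(a,b)_7: α=1, u≡5; β=0, v≡3 (mod 7); (5|7)=-1, (3|7)=-1; sign (−1)^0·-1^0·-1^1 = -1.
(a,b)_∞: sgn(-2310)=−, sgn(3230)=+, so +1.
(a,b)_17: α=2, u≡4; β=1, v≡10 (mod 17); (4|17)=+1, (10|17)=-1; sign (−1)^0·+1^1·-1^2 = +1.
(a,b)_3: α=1, u≡1; β=0, v≡2 (mod 3); (1|3)=+1, (2|3)=-1; sign (−1)^0·+1^0·-1^1 = -1.
Ram(-2310, 3230) = {2, 3, 5, 7, 11, 19}; no ℚ_2-point on the conic.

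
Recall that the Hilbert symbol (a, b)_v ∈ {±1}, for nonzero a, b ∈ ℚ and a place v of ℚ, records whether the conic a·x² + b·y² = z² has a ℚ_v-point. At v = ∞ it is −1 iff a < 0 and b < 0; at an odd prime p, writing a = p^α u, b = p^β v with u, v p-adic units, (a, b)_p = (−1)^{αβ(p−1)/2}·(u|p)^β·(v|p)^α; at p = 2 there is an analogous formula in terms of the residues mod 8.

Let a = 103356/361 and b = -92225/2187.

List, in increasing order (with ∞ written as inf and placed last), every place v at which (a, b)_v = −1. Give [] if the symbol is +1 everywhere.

(a, b) ≡ (319, -11067) mod (ℚ^×)²; places V = {2, 3, 5, 7, 11, 17, 19, 29, 31, ∞}.
(a,b)_∞: sgn(319)=+, sgn(-11067)=−, so +1.
(a,b)_3: α=4, u≡1; β=-7, v≡1 (mod 3); (1|3)=+1, (1|3)=+1; sign (−1)^0·+1^-7·+1^4 = +1.
(a,b)_31: α=0, u≡28; β=1, v≡11 (mod 31); (28|31)=+1, (11|31)=-1; sign (−1)^0·+1^1·-1^0 = +1.
(a,b)_2: α=2, β=0; u≡7, v≡5 (mod 8); ε(u)ε(v)=1·0, αω(v)=2·1, βω(u)=0·0; sum ≡ 0  ⇒  +1.
(a,b)_17: α=0, u≡16; β=1, v≡6 (mod 17); (16|17)=+1, (6|17)=-1; sign (−1)^0·+1^1·-1^0 = +1.
(a,b)_19: α=-2, u≡15; β=0, v≡10 (mod 19); (15|19)=-1, (10|19)=-1; sign (−1)^0·-1^0·-1^-2 = +1.
(a,b)_11: α=1, u≡10; β=0, v≡6 (mod 11); (10|11)=-1, (6|11)=-1; sign (−1)^0·-1^0·-1^1 = -1.
(a,b)_5: α=0, u≡1; β=2, v≡3 (mod 5); (1|5)=+1, (3|5)=-1; sign (−1)^0·+1^2·-1^0 = +1.
(a,b)_29: α=1, u≡2; β=0, v≡2 (mod 29); (2|29)=-1, (2|29)=-1; sign (−1)^0·-1^0·-1^1 = -1.
(a,b)_7: α=0, u≡2; β=1, v≡2 (mod 7); (2|7)=+1, (2|7)=+1; sign (−1)^0·+1^1·+1^0 = +1.
Ram(319, -11067) = {11, 29}; no ℚ_11-point on the conic.

[11, 29]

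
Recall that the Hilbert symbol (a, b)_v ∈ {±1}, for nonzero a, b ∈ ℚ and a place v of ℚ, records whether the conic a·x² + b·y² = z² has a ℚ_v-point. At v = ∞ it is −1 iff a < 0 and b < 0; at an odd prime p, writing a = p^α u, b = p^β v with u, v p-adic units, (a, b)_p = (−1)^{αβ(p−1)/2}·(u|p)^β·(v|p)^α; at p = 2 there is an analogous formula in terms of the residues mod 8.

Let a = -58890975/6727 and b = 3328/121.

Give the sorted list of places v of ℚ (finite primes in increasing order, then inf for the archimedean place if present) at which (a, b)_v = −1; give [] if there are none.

[7, 11, 13, 19]

(a, b) ≡ (-57057, 13) mod (ℚ^×)²; places V = {2, 3, 5, 7, 11, 13, 17, 19, 31, ∞}.
(a,b)_19: α=1, u≡2; β=0, v≡14 (mod 19); (2|19)=-1, (14|19)=-1; sign (−1)^0·-1^0·-1^1 = -1.
(a,b)_7: α=-1, u≡2; β=0, v≡5 (mod 7); (2|7)=+1, (5|7)=-1; sign (−1)^0·+1^0·-1^-1 = -1.
(a,b)_3: α=1, u≡1; β=0, v≡1 (mod 3); (1|3)=+1, (1|3)=+1; sign (−1)^0·+1^0·+1^1 = +1.
(a,b)_13: α=1, u≡8; β=1, v≡12 (mod 13); (8|13)=-1, (12|13)=+1; sign (−1)^0·-1^1·+1^1 = -1.
(a,b)_31: α=-2, u≡5; β=0, v≡17 (mod 31); (5|31)=+1, (17|31)=-1; sign (−1)^0·+1^0·-1^-2 = +1.
(a,b)_17: α=2, u≡6; β=0, v≡15 (mod 17); (6|17)=-1, (15|17)=+1; sign (−1)^0·-1^0·+1^2 = +1.
(a,b)_11: α=1, u≡5; β=-2, v≡6 (mod 11); (5|11)=+1, (6|11)=-1; sign (−1)^0·+1^-2·-1^1 = -1.
(a,b)_5: α=2, u≡3; β=0, v≡3 (mod 5); (3|5)=-1, (3|5)=-1; sign (−1)^0·-1^0·-1^2 = +1.
(a,b)_2: α=0, β=8; u≡7, v≡5 (mod 8); ε(u)ε(v)=1·0, αω(v)=0·1, βω(u)=8·0; sum ≡ 0  ⇒  +1.
(a,b)_∞: sgn(-57057)=−, sgn(13)=+, so +1.
Ram(-57057, 13) = {7, 11, 13, 19}; no ℚ_7-point on the conic.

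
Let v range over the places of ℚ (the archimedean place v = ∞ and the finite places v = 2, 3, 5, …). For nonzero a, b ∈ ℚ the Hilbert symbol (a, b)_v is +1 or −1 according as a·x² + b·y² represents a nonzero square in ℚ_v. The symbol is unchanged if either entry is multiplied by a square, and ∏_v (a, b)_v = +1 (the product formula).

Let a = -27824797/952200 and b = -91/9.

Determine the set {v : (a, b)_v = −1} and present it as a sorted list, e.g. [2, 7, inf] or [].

[2, inf]

Mod squares: a ≡ -26, b ≡ -91. Check v ∈ {∞, 2, 3, 5, 7, 11, 13, 19, 23}.
v=11: a=11^2·(≡6), b=11^0·(≡7) mod 11; (6|11)=-1, (7|11)=-1; (−1)^{2·0·5}·(-1)^0·(-1)^2 = +1.
v=5: a=5^-2·(≡1), b=5^0·(≡1) mod 5; (1|5)=+1, (1|5)=+1; (−1)^{-2·0·2}·(+1)^0·(+1)^-2 = +1.
v=13: a=13^1·(≡8), b=13^1·(≡5) mod 13; (8|13)=-1, (5|13)=-1; (−1)^{1·1·6}·(-1)^1·(-1)^1 = +1.
v=2: v_2(a)=-3, v_2(b)=0; units ≡ 3, 5 (mod 8); ε·ε+αω+βω = 1·0+-3·1+0·1 ≡ 1  ⇒  (a,b)_2 = -1.
v=7: a=7^2·(≡2), b=7^1·(≡4) mod 7; (2|7)=+1, (4|7)=+1; (−1)^{2·1·3}·(+1)^1·(+1)^2 = +1.
v=∞: -26 < 0 and -91 < 0  ⇒  (a,b)_∞ = -1.
v=3: a=3^-2·(≡1), b=3^-2·(≡2) mod 3; (1|3)=+1, (2|3)=-1; (−1)^{-2·-2·1}·(+1)^-2·(-1)^-2 = +1.
v=23: a=23^-2·(≡20), b=23^0·(≡18) mod 23; (20|23)=-1, (18|23)=+1; (−1)^{-2·0·11}·(-1)^0·(+1)^-2 = +1.
v=19: a=19^2·(≡8), b=19^0·(≡11) mod 19; (8|19)=-1, (11|19)=+1; (−1)^{2·0·9}·(-1)^0·(+1)^2 = +1.
(-26, -91 / ℚ) ramifies at {2, ∞}: a division algebra.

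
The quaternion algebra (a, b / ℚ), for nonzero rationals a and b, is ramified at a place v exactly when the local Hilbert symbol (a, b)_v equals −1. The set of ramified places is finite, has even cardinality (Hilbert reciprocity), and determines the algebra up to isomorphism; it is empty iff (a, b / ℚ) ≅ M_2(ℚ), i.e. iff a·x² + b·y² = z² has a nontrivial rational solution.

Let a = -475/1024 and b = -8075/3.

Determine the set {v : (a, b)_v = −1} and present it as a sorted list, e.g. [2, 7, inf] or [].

(a, b) ≡ (-19, -969) mod (ℚ^×)²; places V = {2, 3, 5, 17, 19, ∞}.
(a,b)_2: α=-10, β=0; u≡5, v≡7 (mod 8); ε(u)ε(v)=0·1, αω(v)=-10·0, βω(u)=0·1; sum ≡ 0  ⇒  +1.
(a,b)_17: α=0, u≡13; β=1, v≡6 (mod 17); (13|17)=+1, (6|17)=-1; sign (−1)^0·+1^1·-1^0 = +1.
(a,b)_3: α=0, u≡2; β=-1, v≡1 (mod 3); (2|3)=-1, (1|3)=+1; sign (−1)^0·-1^-1·+1^0 = -1.
(a,b)_∞: sgn(-19)=−, sgn(-969)=−, so -1.
(a,b)_19: α=1, u≡3; β=1, v≡4 (mod 19); (3|19)=-1, (4|19)=+1; sign (−1)^1·-1^1·+1^1 = +1.
(a,b)_5: α=2, u≡4; β=2, v≡4 (mod 5); (4|5)=+1, (4|5)=+1; sign (−1)^0·+1^2·+1^2 = +1.
|Ram(-19, -969)| = 2, even; anisotropic at {3, ∞}.

[3, inf]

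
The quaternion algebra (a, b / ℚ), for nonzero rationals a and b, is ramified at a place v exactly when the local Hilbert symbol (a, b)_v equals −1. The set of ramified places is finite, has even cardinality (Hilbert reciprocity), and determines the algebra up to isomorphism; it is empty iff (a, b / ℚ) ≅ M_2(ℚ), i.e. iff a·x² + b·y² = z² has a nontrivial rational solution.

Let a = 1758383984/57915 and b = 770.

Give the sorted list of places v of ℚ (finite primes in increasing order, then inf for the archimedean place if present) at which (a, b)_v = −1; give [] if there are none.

Mod squares: a ≡ 85085, b ≡ 770. Check v ∈ {∞, 2, 3, 5, 7, 11, 13, 17, 31}.
v=3: a=3^-4·(≡2), b=3^0·(≡2) mod 3; (2|3)=-1, (2|3)=-1; (−1)^{-4·0·1}·(-1)^0·(-1)^-4 = +1.
v=11: a=11^-1·(≡7), b=11^1·(≡4) mod 11; (7|11)=-1, (4|11)=+1; (−1)^{-1·1·5}·(-1)^1·(+1)^-1 = +1.
v=2: v_2(a)=4, v_2(b)=1; units ≡ 5, 1 (mod 8); ε·ε+αω+βω = 0·0+4·0+1·1 ≡ 1  ⇒  (a,b)_2 = -1.
v=31: a=31^4·(≡24), b=31^0·(≡26) mod 31; (24|31)=-1, (26|31)=-1; (−1)^{4·0·15}·(-1)^0·(-1)^4 = +1.
v=13: a=13^-1·(≡5), b=13^0·(≡3) mod 13; (5|13)=-1, (3|13)=+1; (−1)^{-1·0·6}·(-1)^0·(+1)^-1 = +1.
v=17: a=17^1·(≡10), b=17^0·(≡5) mod 17; (10|17)=-1, (5|17)=-1; (−1)^{1·0·8}·(-1)^0·(-1)^1 = -1.
v=7: a=7^1·(≡6), b=7^1·(≡5) mod 7; (6|7)=-1, (5|7)=-1; (−1)^{1·1·3}·(-1)^1·(-1)^1 = -1.
v=∞: 85085 > 0 and 770 > 0  ⇒  (a,b)_∞ = +1.
v=5: a=5^-1·(≡3), b=5^1·(≡4) mod 5; (3|5)=-1, (4|5)=+1; (−1)^{-1·1·2}·(-1)^1·(+1)^-1 = -1.
(85085, 770 / ℚ) ramifies at {2, 5, 7, 17}: a division algebra.

[2, 5, 7, 17]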